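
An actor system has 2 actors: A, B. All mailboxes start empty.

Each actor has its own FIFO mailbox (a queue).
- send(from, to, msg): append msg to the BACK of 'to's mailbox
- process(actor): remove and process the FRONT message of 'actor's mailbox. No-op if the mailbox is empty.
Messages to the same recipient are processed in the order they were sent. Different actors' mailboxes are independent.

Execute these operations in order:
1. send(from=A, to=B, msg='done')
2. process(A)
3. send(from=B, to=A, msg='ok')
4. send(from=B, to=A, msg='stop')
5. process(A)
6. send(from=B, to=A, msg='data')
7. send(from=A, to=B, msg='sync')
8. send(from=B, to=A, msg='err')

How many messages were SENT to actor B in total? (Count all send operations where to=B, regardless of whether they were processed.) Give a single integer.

After 1 (send(from=A, to=B, msg='done')): A:[] B:[done]
After 2 (process(A)): A:[] B:[done]
After 3 (send(from=B, to=A, msg='ok')): A:[ok] B:[done]
After 4 (send(from=B, to=A, msg='stop')): A:[ok,stop] B:[done]
After 5 (process(A)): A:[stop] B:[done]
After 6 (send(from=B, to=A, msg='data')): A:[stop,data] B:[done]
After 7 (send(from=A, to=B, msg='sync')): A:[stop,data] B:[done,sync]
After 8 (send(from=B, to=A, msg='err')): A:[stop,data,err] B:[done,sync]

Answer: 2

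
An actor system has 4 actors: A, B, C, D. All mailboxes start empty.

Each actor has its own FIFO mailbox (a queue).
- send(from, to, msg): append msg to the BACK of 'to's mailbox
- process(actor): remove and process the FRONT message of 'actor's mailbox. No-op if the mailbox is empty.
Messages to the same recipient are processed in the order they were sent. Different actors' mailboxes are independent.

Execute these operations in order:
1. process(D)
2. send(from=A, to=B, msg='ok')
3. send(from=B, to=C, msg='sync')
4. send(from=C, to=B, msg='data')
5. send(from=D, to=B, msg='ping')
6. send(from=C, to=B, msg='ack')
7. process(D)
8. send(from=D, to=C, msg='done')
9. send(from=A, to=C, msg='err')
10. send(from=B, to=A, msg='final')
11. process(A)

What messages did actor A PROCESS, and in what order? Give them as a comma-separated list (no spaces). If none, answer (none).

After 1 (process(D)): A:[] B:[] C:[] D:[]
After 2 (send(from=A, to=B, msg='ok')): A:[] B:[ok] C:[] D:[]
After 3 (send(from=B, to=C, msg='sync')): A:[] B:[ok] C:[sync] D:[]
After 4 (send(from=C, to=B, msg='data')): A:[] B:[ok,data] C:[sync] D:[]
After 5 (send(from=D, to=B, msg='ping')): A:[] B:[ok,data,ping] C:[sync] D:[]
After 6 (send(from=C, to=B, msg='ack')): A:[] B:[ok,data,ping,ack] C:[sync] D:[]
After 7 (process(D)): A:[] B:[ok,data,ping,ack] C:[sync] D:[]
After 8 (send(from=D, to=C, msg='done')): A:[] B:[ok,data,ping,ack] C:[sync,done] D:[]
After 9 (send(from=A, to=C, msg='err')): A:[] B:[ok,data,ping,ack] C:[sync,done,err] D:[]
After 10 (send(from=B, to=A, msg='final')): A:[final] B:[ok,data,ping,ack] C:[sync,done,err] D:[]
After 11 (process(A)): A:[] B:[ok,data,ping,ack] C:[sync,done,err] D:[]

Answer: final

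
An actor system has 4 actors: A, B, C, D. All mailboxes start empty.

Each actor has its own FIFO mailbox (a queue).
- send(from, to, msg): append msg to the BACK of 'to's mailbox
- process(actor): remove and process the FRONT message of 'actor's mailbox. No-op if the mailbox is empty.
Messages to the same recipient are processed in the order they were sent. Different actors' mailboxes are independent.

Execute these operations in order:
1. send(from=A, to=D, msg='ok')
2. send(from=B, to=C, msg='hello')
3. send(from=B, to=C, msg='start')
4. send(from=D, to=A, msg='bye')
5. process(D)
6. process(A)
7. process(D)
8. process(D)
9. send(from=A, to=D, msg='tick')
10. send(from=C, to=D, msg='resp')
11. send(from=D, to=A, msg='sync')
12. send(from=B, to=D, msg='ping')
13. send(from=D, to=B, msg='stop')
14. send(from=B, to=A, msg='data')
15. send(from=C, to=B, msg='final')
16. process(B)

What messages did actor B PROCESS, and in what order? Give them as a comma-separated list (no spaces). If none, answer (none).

Answer: stop

Derivation:
After 1 (send(from=A, to=D, msg='ok')): A:[] B:[] C:[] D:[ok]
After 2 (send(from=B, to=C, msg='hello')): A:[] B:[] C:[hello] D:[ok]
After 3 (send(from=B, to=C, msg='start')): A:[] B:[] C:[hello,start] D:[ok]
After 4 (send(from=D, to=A, msg='bye')): A:[bye] B:[] C:[hello,start] D:[ok]
After 5 (process(D)): A:[bye] B:[] C:[hello,start] D:[]
After 6 (process(A)): A:[] B:[] C:[hello,start] D:[]
After 7 (process(D)): A:[] B:[] C:[hello,start] D:[]
After 8 (process(D)): A:[] B:[] C:[hello,start] D:[]
After 9 (send(from=A, to=D, msg='tick')): A:[] B:[] C:[hello,start] D:[tick]
After 10 (send(from=C, to=D, msg='resp')): A:[] B:[] C:[hello,start] D:[tick,resp]
After 11 (send(from=D, to=A, msg='sync')): A:[sync] B:[] C:[hello,start] D:[tick,resp]
After 12 (send(from=B, to=D, msg='ping')): A:[sync] B:[] C:[hello,start] D:[tick,resp,ping]
After 13 (send(from=D, to=B, msg='stop')): A:[sync] B:[stop] C:[hello,start] D:[tick,resp,ping]
After 14 (send(from=B, to=A, msg='data')): A:[sync,data] B:[stop] C:[hello,start] D:[tick,resp,ping]
After 15 (send(from=C, to=B, msg='final')): A:[sync,data] B:[stop,final] C:[hello,start] D:[tick,resp,ping]
After 16 (process(B)): A:[sync,data] B:[final] C:[hello,start] D:[tick,resp,ping]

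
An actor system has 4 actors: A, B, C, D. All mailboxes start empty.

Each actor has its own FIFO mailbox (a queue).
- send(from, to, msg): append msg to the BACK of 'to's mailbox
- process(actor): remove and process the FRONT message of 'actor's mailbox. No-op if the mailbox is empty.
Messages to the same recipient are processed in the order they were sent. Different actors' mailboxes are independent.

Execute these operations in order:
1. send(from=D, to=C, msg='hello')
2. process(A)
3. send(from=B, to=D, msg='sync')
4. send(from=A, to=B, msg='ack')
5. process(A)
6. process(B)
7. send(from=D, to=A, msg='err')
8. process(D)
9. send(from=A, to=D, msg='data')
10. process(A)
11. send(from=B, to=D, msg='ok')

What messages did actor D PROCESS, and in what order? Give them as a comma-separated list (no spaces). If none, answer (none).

Answer: sync

Derivation:
After 1 (send(from=D, to=C, msg='hello')): A:[] B:[] C:[hello] D:[]
After 2 (process(A)): A:[] B:[] C:[hello] D:[]
After 3 (send(from=B, to=D, msg='sync')): A:[] B:[] C:[hello] D:[sync]
After 4 (send(from=A, to=B, msg='ack')): A:[] B:[ack] C:[hello] D:[sync]
After 5 (process(A)): A:[] B:[ack] C:[hello] D:[sync]
After 6 (process(B)): A:[] B:[] C:[hello] D:[sync]
After 7 (send(from=D, to=A, msg='err')): A:[err] B:[] C:[hello] D:[sync]
After 8 (process(D)): A:[err] B:[] C:[hello] D:[]
After 9 (send(from=A, to=D, msg='data')): A:[err] B:[] C:[hello] D:[data]
After 10 (process(A)): A:[] B:[] C:[hello] D:[data]
After 11 (send(from=B, to=D, msg='ok')): A:[] B:[] C:[hello] D:[data,ok]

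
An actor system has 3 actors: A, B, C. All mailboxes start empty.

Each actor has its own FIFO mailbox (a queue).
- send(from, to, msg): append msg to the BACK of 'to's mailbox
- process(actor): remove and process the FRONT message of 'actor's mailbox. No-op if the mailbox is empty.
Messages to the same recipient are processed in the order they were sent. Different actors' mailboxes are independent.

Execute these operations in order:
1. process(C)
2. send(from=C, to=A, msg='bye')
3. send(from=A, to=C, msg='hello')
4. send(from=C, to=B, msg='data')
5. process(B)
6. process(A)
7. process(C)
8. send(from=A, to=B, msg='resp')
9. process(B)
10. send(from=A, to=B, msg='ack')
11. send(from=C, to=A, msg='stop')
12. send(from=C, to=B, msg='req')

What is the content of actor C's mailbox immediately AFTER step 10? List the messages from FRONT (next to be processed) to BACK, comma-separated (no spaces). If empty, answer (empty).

After 1 (process(C)): A:[] B:[] C:[]
After 2 (send(from=C, to=A, msg='bye')): A:[bye] B:[] C:[]
After 3 (send(from=A, to=C, msg='hello')): A:[bye] B:[] C:[hello]
After 4 (send(from=C, to=B, msg='data')): A:[bye] B:[data] C:[hello]
After 5 (process(B)): A:[bye] B:[] C:[hello]
After 6 (process(A)): A:[] B:[] C:[hello]
After 7 (process(C)): A:[] B:[] C:[]
After 8 (send(from=A, to=B, msg='resp')): A:[] B:[resp] C:[]
After 9 (process(B)): A:[] B:[] C:[]
After 10 (send(from=A, to=B, msg='ack')): A:[] B:[ack] C:[]

(empty)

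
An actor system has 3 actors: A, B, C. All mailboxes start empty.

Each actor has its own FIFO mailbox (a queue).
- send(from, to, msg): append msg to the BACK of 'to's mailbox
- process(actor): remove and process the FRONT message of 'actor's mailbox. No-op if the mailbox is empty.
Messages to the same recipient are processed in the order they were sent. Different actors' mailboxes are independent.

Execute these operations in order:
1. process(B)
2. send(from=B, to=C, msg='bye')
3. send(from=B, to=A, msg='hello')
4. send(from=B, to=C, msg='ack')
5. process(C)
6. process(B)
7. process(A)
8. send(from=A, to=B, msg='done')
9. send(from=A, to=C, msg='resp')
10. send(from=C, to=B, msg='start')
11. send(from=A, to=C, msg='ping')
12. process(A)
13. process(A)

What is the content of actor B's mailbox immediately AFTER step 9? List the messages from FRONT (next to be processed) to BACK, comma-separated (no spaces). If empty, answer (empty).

After 1 (process(B)): A:[] B:[] C:[]
After 2 (send(from=B, to=C, msg='bye')): A:[] B:[] C:[bye]
After 3 (send(from=B, to=A, msg='hello')): A:[hello] B:[] C:[bye]
After 4 (send(from=B, to=C, msg='ack')): A:[hello] B:[] C:[bye,ack]
After 5 (process(C)): A:[hello] B:[] C:[ack]
After 6 (process(B)): A:[hello] B:[] C:[ack]
After 7 (process(A)): A:[] B:[] C:[ack]
After 8 (send(from=A, to=B, msg='done')): A:[] B:[done] C:[ack]
After 9 (send(from=A, to=C, msg='resp')): A:[] B:[done] C:[ack,resp]

done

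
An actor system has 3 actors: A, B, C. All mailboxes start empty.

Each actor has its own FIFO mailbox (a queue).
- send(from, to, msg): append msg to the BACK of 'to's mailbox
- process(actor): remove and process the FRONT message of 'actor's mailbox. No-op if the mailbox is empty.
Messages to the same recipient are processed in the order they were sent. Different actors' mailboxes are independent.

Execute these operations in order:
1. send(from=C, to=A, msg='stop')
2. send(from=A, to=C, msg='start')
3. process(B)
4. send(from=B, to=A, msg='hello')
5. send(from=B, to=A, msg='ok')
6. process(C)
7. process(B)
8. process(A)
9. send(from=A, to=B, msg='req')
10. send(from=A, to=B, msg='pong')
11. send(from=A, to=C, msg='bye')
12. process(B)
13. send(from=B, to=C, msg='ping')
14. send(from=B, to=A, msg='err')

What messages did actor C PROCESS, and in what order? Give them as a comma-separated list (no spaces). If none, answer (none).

Answer: start

Derivation:
After 1 (send(from=C, to=A, msg='stop')): A:[stop] B:[] C:[]
After 2 (send(from=A, to=C, msg='start')): A:[stop] B:[] C:[start]
After 3 (process(B)): A:[stop] B:[] C:[start]
After 4 (send(from=B, to=A, msg='hello')): A:[stop,hello] B:[] C:[start]
After 5 (send(from=B, to=A, msg='ok')): A:[stop,hello,ok] B:[] C:[start]
After 6 (process(C)): A:[stop,hello,ok] B:[] C:[]
After 7 (process(B)): A:[stop,hello,ok] B:[] C:[]
After 8 (process(A)): A:[hello,ok] B:[] C:[]
After 9 (send(from=A, to=B, msg='req')): A:[hello,ok] B:[req] C:[]
After 10 (send(from=A, to=B, msg='pong')): A:[hello,ok] B:[req,pong] C:[]
After 11 (send(from=A, to=C, msg='bye')): A:[hello,ok] B:[req,pong] C:[bye]
After 12 (process(B)): A:[hello,ok] B:[pong] C:[bye]
After 13 (send(from=B, to=C, msg='ping')): A:[hello,ok] B:[pong] C:[bye,ping]
After 14 (send(from=B, to=A, msg='err')): A:[hello,ok,err] B:[pong] C:[bye,ping]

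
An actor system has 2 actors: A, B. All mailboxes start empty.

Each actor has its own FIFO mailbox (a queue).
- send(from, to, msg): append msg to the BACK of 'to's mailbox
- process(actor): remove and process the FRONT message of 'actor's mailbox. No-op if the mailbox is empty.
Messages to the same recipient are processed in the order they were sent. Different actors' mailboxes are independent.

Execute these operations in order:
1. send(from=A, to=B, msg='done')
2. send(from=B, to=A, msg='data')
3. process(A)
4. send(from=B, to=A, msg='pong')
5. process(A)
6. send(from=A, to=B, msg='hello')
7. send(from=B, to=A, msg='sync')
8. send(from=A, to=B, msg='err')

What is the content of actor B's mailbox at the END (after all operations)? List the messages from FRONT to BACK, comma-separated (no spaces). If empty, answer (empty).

After 1 (send(from=A, to=B, msg='done')): A:[] B:[done]
After 2 (send(from=B, to=A, msg='data')): A:[data] B:[done]
After 3 (process(A)): A:[] B:[done]
After 4 (send(from=B, to=A, msg='pong')): A:[pong] B:[done]
After 5 (process(A)): A:[] B:[done]
After 6 (send(from=A, to=B, msg='hello')): A:[] B:[done,hello]
After 7 (send(from=B, to=A, msg='sync')): A:[sync] B:[done,hello]
After 8 (send(from=A, to=B, msg='err')): A:[sync] B:[done,hello,err]

Answer: done,hello,err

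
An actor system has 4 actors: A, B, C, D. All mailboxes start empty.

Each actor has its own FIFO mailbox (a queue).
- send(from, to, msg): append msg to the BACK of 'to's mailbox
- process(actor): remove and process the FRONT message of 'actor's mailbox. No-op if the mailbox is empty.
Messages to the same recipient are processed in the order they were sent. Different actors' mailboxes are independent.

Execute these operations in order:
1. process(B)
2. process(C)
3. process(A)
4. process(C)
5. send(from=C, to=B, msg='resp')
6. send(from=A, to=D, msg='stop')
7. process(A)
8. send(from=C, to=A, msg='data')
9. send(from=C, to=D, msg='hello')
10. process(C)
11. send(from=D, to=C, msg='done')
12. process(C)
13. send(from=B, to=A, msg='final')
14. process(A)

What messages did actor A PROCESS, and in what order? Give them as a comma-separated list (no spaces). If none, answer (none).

Answer: data

Derivation:
After 1 (process(B)): A:[] B:[] C:[] D:[]
After 2 (process(C)): A:[] B:[] C:[] D:[]
After 3 (process(A)): A:[] B:[] C:[] D:[]
After 4 (process(C)): A:[] B:[] C:[] D:[]
After 5 (send(from=C, to=B, msg='resp')): A:[] B:[resp] C:[] D:[]
After 6 (send(from=A, to=D, msg='stop')): A:[] B:[resp] C:[] D:[stop]
After 7 (process(A)): A:[] B:[resp] C:[] D:[stop]
After 8 (send(from=C, to=A, msg='data')): A:[data] B:[resp] C:[] D:[stop]
After 9 (send(from=C, to=D, msg='hello')): A:[data] B:[resp] C:[] D:[stop,hello]
After 10 (process(C)): A:[data] B:[resp] C:[] D:[stop,hello]
After 11 (send(from=D, to=C, msg='done')): A:[data] B:[resp] C:[done] D:[stop,hello]
After 12 (process(C)): A:[data] B:[resp] C:[] D:[stop,hello]
After 13 (send(from=B, to=A, msg='final')): A:[data,final] B:[resp] C:[] D:[stop,hello]
After 14 (process(A)): A:[final] B:[resp] C:[] D:[stop,hello]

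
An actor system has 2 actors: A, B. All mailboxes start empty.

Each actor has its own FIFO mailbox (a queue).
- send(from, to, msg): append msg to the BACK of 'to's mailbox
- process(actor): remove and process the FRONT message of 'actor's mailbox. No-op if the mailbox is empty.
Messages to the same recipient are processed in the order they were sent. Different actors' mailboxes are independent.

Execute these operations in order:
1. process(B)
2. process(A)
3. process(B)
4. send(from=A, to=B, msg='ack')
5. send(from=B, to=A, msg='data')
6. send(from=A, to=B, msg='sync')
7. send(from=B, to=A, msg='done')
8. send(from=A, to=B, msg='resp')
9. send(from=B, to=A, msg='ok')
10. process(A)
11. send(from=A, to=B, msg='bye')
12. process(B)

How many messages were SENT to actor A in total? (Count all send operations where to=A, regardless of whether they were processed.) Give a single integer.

Answer: 3

Derivation:
After 1 (process(B)): A:[] B:[]
After 2 (process(A)): A:[] B:[]
After 3 (process(B)): A:[] B:[]
After 4 (send(from=A, to=B, msg='ack')): A:[] B:[ack]
After 5 (send(from=B, to=A, msg='data')): A:[data] B:[ack]
After 6 (send(from=A, to=B, msg='sync')): A:[data] B:[ack,sync]
After 7 (send(from=B, to=A, msg='done')): A:[data,done] B:[ack,sync]
After 8 (send(from=A, to=B, msg='resp')): A:[data,done] B:[ack,sync,resp]
After 9 (send(from=B, to=A, msg='ok')): A:[data,done,ok] B:[ack,sync,resp]
After 10 (process(A)): A:[done,ok] B:[ack,sync,resp]
After 11 (send(from=A, to=B, msg='bye')): A:[done,ok] B:[ack,sync,resp,bye]
After 12 (process(B)): A:[done,ok] B:[sync,resp,bye]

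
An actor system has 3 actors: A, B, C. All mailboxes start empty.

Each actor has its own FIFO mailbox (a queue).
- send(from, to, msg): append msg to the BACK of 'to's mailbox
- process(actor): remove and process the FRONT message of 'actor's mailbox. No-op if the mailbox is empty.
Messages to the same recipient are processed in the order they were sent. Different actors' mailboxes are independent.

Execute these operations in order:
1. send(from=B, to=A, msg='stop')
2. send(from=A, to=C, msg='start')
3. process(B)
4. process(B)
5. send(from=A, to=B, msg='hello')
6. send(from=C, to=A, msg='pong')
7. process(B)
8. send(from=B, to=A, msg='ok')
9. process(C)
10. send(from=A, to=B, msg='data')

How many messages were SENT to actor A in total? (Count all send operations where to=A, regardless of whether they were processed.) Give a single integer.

Answer: 3

Derivation:
After 1 (send(from=B, to=A, msg='stop')): A:[stop] B:[] C:[]
After 2 (send(from=A, to=C, msg='start')): A:[stop] B:[] C:[start]
After 3 (process(B)): A:[stop] B:[] C:[start]
After 4 (process(B)): A:[stop] B:[] C:[start]
After 5 (send(from=A, to=B, msg='hello')): A:[stop] B:[hello] C:[start]
After 6 (send(from=C, to=A, msg='pong')): A:[stop,pong] B:[hello] C:[start]
After 7 (process(B)): A:[stop,pong] B:[] C:[start]
After 8 (send(from=B, to=A, msg='ok')): A:[stop,pong,ok] B:[] C:[start]
After 9 (process(C)): A:[stop,pong,ok] B:[] C:[]
After 10 (send(from=A, to=B, msg='data')): A:[stop,pong,ok] B:[data] C:[]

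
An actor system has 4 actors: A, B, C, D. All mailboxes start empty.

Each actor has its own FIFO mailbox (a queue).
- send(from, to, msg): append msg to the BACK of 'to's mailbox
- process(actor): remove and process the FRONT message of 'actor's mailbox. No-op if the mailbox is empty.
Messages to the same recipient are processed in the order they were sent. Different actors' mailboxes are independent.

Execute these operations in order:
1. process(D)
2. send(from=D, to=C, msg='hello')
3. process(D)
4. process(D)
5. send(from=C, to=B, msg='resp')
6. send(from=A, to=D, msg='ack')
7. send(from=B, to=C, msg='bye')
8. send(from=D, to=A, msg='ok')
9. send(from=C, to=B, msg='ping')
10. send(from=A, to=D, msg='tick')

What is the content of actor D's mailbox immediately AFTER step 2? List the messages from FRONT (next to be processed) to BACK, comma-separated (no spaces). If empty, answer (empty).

After 1 (process(D)): A:[] B:[] C:[] D:[]
After 2 (send(from=D, to=C, msg='hello')): A:[] B:[] C:[hello] D:[]

(empty)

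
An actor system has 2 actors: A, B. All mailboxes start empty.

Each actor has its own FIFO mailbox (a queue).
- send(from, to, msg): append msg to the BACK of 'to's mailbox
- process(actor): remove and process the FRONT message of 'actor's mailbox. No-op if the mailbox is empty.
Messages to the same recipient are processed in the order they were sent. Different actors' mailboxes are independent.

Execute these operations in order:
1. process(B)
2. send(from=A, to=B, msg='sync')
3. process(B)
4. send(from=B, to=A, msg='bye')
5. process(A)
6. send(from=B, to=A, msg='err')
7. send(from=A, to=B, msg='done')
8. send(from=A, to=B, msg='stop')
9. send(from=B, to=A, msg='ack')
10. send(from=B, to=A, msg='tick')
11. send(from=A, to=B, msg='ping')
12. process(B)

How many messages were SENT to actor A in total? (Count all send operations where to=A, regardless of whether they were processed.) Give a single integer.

After 1 (process(B)): A:[] B:[]
After 2 (send(from=A, to=B, msg='sync')): A:[] B:[sync]
After 3 (process(B)): A:[] B:[]
After 4 (send(from=B, to=A, msg='bye')): A:[bye] B:[]
After 5 (process(A)): A:[] B:[]
After 6 (send(from=B, to=A, msg='err')): A:[err] B:[]
After 7 (send(from=A, to=B, msg='done')): A:[err] B:[done]
After 8 (send(from=A, to=B, msg='stop')): A:[err] B:[done,stop]
After 9 (send(from=B, to=A, msg='ack')): A:[err,ack] B:[done,stop]
After 10 (send(from=B, to=A, msg='tick')): A:[err,ack,tick] B:[done,stop]
After 11 (send(from=A, to=B, msg='ping')): A:[err,ack,tick] B:[done,stop,ping]
After 12 (process(B)): A:[err,ack,tick] B:[stop,ping]

Answer: 4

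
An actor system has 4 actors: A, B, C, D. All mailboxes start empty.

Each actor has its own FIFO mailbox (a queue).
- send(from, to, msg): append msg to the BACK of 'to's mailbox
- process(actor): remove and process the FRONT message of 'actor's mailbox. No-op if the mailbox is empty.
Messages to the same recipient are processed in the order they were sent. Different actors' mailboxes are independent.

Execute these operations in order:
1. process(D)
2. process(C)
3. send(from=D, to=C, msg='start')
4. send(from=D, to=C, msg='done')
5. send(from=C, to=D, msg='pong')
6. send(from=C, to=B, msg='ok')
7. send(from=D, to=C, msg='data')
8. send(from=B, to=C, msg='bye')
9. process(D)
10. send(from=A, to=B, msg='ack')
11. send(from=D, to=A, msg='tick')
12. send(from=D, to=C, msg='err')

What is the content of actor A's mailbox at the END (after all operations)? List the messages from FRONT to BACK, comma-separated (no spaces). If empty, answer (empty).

Answer: tick

Derivation:
After 1 (process(D)): A:[] B:[] C:[] D:[]
After 2 (process(C)): A:[] B:[] C:[] D:[]
After 3 (send(from=D, to=C, msg='start')): A:[] B:[] C:[start] D:[]
After 4 (send(from=D, to=C, msg='done')): A:[] B:[] C:[start,done] D:[]
After 5 (send(from=C, to=D, msg='pong')): A:[] B:[] C:[start,done] D:[pong]
After 6 (send(from=C, to=B, msg='ok')): A:[] B:[ok] C:[start,done] D:[pong]
After 7 (send(from=D, to=C, msg='data')): A:[] B:[ok] C:[start,done,data] D:[pong]
After 8 (send(from=B, to=C, msg='bye')): A:[] B:[ok] C:[start,done,data,bye] D:[pong]
After 9 (process(D)): A:[] B:[ok] C:[start,done,data,bye] D:[]
After 10 (send(from=A, to=B, msg='ack')): A:[] B:[ok,ack] C:[start,done,data,bye] D:[]
After 11 (send(from=D, to=A, msg='tick')): A:[tick] B:[ok,ack] C:[start,done,data,bye] D:[]
After 12 (send(from=D, to=C, msg='err')): A:[tick] B:[ok,ack] C:[start,done,data,bye,err] D:[]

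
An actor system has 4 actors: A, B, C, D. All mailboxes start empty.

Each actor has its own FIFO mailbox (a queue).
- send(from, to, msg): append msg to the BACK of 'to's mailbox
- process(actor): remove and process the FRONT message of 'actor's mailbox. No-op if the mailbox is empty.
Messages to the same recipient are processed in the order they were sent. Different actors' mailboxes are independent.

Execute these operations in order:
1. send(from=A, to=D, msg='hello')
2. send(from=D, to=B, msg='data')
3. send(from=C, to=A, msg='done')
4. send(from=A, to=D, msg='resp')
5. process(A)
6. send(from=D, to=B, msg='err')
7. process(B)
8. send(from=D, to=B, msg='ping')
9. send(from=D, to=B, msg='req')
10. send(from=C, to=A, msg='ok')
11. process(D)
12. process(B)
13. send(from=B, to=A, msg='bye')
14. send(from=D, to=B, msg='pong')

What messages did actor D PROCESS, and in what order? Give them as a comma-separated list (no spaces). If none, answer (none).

Answer: hello

Derivation:
After 1 (send(from=A, to=D, msg='hello')): A:[] B:[] C:[] D:[hello]
After 2 (send(from=D, to=B, msg='data')): A:[] B:[data] C:[] D:[hello]
After 3 (send(from=C, to=A, msg='done')): A:[done] B:[data] C:[] D:[hello]
After 4 (send(from=A, to=D, msg='resp')): A:[done] B:[data] C:[] D:[hello,resp]
After 5 (process(A)): A:[] B:[data] C:[] D:[hello,resp]
After 6 (send(from=D, to=B, msg='err')): A:[] B:[data,err] C:[] D:[hello,resp]
After 7 (process(B)): A:[] B:[err] C:[] D:[hello,resp]
After 8 (send(from=D, to=B, msg='ping')): A:[] B:[err,ping] C:[] D:[hello,resp]
After 9 (send(from=D, to=B, msg='req')): A:[] B:[err,ping,req] C:[] D:[hello,resp]
After 10 (send(from=C, to=A, msg='ok')): A:[ok] B:[err,ping,req] C:[] D:[hello,resp]
After 11 (process(D)): A:[ok] B:[err,ping,req] C:[] D:[resp]
After 12 (process(B)): A:[ok] B:[ping,req] C:[] D:[resp]
After 13 (send(from=B, to=A, msg='bye')): A:[ok,bye] B:[ping,req] C:[] D:[resp]
After 14 (send(from=D, to=B, msg='pong')): A:[ok,bye] B:[ping,req,pong] C:[] D:[resp]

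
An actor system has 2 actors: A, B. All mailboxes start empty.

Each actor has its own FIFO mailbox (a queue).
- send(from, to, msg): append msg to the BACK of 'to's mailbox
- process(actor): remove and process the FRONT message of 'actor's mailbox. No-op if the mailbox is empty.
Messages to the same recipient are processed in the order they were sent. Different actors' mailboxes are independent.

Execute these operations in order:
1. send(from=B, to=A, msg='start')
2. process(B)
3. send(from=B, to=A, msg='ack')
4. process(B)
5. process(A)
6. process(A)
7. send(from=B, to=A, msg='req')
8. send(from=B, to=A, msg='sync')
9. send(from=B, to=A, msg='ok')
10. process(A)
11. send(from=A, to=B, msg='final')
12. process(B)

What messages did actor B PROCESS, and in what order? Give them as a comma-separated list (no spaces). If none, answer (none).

After 1 (send(from=B, to=A, msg='start')): A:[start] B:[]
After 2 (process(B)): A:[start] B:[]
After 3 (send(from=B, to=A, msg='ack')): A:[start,ack] B:[]
After 4 (process(B)): A:[start,ack] B:[]
After 5 (process(A)): A:[ack] B:[]
After 6 (process(A)): A:[] B:[]
After 7 (send(from=B, to=A, msg='req')): A:[req] B:[]
After 8 (send(from=B, to=A, msg='sync')): A:[req,sync] B:[]
After 9 (send(from=B, to=A, msg='ok')): A:[req,sync,ok] B:[]
After 10 (process(A)): A:[sync,ok] B:[]
After 11 (send(from=A, to=B, msg='final')): A:[sync,ok] B:[final]
After 12 (process(B)): A:[sync,ok] B:[]

Answer: final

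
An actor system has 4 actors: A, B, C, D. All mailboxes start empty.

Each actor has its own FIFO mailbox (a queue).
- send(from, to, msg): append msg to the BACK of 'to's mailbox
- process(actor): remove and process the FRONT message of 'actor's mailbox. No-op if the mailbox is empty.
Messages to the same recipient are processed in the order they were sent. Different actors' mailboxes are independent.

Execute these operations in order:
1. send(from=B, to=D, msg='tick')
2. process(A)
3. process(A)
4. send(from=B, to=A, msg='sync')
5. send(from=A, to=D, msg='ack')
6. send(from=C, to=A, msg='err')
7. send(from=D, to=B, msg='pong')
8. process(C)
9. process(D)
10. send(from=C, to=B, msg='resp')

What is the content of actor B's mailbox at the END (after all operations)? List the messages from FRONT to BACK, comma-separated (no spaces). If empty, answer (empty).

Answer: pong,resp

Derivation:
After 1 (send(from=B, to=D, msg='tick')): A:[] B:[] C:[] D:[tick]
After 2 (process(A)): A:[] B:[] C:[] D:[tick]
After 3 (process(A)): A:[] B:[] C:[] D:[tick]
After 4 (send(from=B, to=A, msg='sync')): A:[sync] B:[] C:[] D:[tick]
After 5 (send(from=A, to=D, msg='ack')): A:[sync] B:[] C:[] D:[tick,ack]
After 6 (send(from=C, to=A, msg='err')): A:[sync,err] B:[] C:[] D:[tick,ack]
After 7 (send(from=D, to=B, msg='pong')): A:[sync,err] B:[pong] C:[] D:[tick,ack]
After 8 (process(C)): A:[sync,err] B:[pong] C:[] D:[tick,ack]
After 9 (process(D)): A:[sync,err] B:[pong] C:[] D:[ack]
After 10 (send(from=C, to=B, msg='resp')): A:[sync,err] B:[pong,resp] C:[] D:[ack]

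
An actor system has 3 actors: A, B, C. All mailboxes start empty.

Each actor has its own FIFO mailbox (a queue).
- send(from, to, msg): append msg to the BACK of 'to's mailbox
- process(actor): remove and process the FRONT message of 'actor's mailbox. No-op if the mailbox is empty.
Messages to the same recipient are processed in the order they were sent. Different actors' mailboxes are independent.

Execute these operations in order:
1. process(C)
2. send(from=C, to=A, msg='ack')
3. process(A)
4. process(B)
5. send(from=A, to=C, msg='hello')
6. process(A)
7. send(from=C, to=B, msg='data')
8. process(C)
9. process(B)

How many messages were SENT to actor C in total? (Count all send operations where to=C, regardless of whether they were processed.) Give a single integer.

After 1 (process(C)): A:[] B:[] C:[]
After 2 (send(from=C, to=A, msg='ack')): A:[ack] B:[] C:[]
After 3 (process(A)): A:[] B:[] C:[]
After 4 (process(B)): A:[] B:[] C:[]
After 5 (send(from=A, to=C, msg='hello')): A:[] B:[] C:[hello]
After 6 (process(A)): A:[] B:[] C:[hello]
After 7 (send(from=C, to=B, msg='data')): A:[] B:[data] C:[hello]
After 8 (process(C)): A:[] B:[data] C:[]
After 9 (process(B)): A:[] B:[] C:[]

Answer: 1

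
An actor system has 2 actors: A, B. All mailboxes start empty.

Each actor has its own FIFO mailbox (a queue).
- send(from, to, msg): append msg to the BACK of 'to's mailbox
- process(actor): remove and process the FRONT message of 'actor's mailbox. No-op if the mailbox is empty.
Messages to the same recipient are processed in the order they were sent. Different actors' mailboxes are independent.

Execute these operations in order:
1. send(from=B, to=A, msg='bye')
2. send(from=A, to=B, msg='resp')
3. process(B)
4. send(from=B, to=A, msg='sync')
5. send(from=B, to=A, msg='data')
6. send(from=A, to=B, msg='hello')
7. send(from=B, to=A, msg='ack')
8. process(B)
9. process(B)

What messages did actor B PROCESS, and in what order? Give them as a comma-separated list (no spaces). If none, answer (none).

Answer: resp,hello

Derivation:
After 1 (send(from=B, to=A, msg='bye')): A:[bye] B:[]
After 2 (send(from=A, to=B, msg='resp')): A:[bye] B:[resp]
After 3 (process(B)): A:[bye] B:[]
After 4 (send(from=B, to=A, msg='sync')): A:[bye,sync] B:[]
After 5 (send(from=B, to=A, msg='data')): A:[bye,sync,data] B:[]
After 6 (send(from=A, to=B, msg='hello')): A:[bye,sync,data] B:[hello]
After 7 (send(from=B, to=A, msg='ack')): A:[bye,sync,data,ack] B:[hello]
After 8 (process(B)): A:[bye,sync,data,ack] B:[]
After 9 (process(B)): A:[bye,sync,data,ack] B:[]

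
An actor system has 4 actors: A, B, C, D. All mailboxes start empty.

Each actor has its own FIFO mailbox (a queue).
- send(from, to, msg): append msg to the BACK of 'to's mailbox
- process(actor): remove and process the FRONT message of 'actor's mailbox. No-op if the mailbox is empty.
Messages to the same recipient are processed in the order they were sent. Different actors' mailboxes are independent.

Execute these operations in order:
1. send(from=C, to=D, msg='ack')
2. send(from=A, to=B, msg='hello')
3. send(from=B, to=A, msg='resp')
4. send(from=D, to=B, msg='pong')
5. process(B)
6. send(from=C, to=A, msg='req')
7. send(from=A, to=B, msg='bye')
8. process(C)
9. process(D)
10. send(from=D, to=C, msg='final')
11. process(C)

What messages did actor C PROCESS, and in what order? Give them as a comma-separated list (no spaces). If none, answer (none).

After 1 (send(from=C, to=D, msg='ack')): A:[] B:[] C:[] D:[ack]
After 2 (send(from=A, to=B, msg='hello')): A:[] B:[hello] C:[] D:[ack]
After 3 (send(from=B, to=A, msg='resp')): A:[resp] B:[hello] C:[] D:[ack]
After 4 (send(from=D, to=B, msg='pong')): A:[resp] B:[hello,pong] C:[] D:[ack]
After 5 (process(B)): A:[resp] B:[pong] C:[] D:[ack]
After 6 (send(from=C, to=A, msg='req')): A:[resp,req] B:[pong] C:[] D:[ack]
After 7 (send(from=A, to=B, msg='bye')): A:[resp,req] B:[pong,bye] C:[] D:[ack]
After 8 (process(C)): A:[resp,req] B:[pong,bye] C:[] D:[ack]
After 9 (process(D)): A:[resp,req] B:[pong,bye] C:[] D:[]
After 10 (send(from=D, to=C, msg='final')): A:[resp,req] B:[pong,bye] C:[final] D:[]
After 11 (process(C)): A:[resp,req] B:[pong,bye] C:[] D:[]

Answer: final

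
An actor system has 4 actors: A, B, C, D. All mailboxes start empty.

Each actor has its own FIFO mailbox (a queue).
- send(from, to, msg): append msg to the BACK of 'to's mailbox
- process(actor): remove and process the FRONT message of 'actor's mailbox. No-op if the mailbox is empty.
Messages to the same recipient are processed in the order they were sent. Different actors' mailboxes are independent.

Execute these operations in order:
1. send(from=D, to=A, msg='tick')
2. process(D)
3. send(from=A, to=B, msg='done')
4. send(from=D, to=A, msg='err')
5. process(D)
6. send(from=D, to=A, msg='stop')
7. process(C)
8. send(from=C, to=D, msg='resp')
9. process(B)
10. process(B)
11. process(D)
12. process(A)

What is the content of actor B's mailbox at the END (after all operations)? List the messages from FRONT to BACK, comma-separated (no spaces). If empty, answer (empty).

Answer: (empty)

Derivation:
After 1 (send(from=D, to=A, msg='tick')): A:[tick] B:[] C:[] D:[]
After 2 (process(D)): A:[tick] B:[] C:[] D:[]
After 3 (send(from=A, to=B, msg='done')): A:[tick] B:[done] C:[] D:[]
After 4 (send(from=D, to=A, msg='err')): A:[tick,err] B:[done] C:[] D:[]
After 5 (process(D)): A:[tick,err] B:[done] C:[] D:[]
After 6 (send(from=D, to=A, msg='stop')): A:[tick,err,stop] B:[done] C:[] D:[]
After 7 (process(C)): A:[tick,err,stop] B:[done] C:[] D:[]
After 8 (send(from=C, to=D, msg='resp')): A:[tick,err,stop] B:[done] C:[] D:[resp]
After 9 (process(B)): A:[tick,err,stop] B:[] C:[] D:[resp]
After 10 (process(B)): A:[tick,err,stop] B:[] C:[] D:[resp]
After 11 (process(D)): A:[tick,err,stop] B:[] C:[] D:[]
After 12 (process(A)): A:[err,stop] B:[] C:[] D:[]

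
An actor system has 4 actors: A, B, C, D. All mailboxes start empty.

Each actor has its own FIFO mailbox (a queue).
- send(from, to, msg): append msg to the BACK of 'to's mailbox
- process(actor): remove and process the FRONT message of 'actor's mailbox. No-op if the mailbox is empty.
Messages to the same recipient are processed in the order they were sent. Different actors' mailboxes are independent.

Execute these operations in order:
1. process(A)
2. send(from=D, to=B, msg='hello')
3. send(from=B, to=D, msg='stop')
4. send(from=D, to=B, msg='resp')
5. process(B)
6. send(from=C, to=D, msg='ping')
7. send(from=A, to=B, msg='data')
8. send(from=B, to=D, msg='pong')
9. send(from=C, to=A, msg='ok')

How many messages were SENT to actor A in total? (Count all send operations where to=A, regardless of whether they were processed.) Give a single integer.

Answer: 1

Derivation:
After 1 (process(A)): A:[] B:[] C:[] D:[]
After 2 (send(from=D, to=B, msg='hello')): A:[] B:[hello] C:[] D:[]
After 3 (send(from=B, to=D, msg='stop')): A:[] B:[hello] C:[] D:[stop]
After 4 (send(from=D, to=B, msg='resp')): A:[] B:[hello,resp] C:[] D:[stop]
After 5 (process(B)): A:[] B:[resp] C:[] D:[stop]
After 6 (send(from=C, to=D, msg='ping')): A:[] B:[resp] C:[] D:[stop,ping]
After 7 (send(from=A, to=B, msg='data')): A:[] B:[resp,data] C:[] D:[stop,ping]
After 8 (send(from=B, to=D, msg='pong')): A:[] B:[resp,data] C:[] D:[stop,ping,pong]
After 9 (send(from=C, to=A, msg='ok')): A:[ok] B:[resp,data] C:[] D:[stop,ping,pong]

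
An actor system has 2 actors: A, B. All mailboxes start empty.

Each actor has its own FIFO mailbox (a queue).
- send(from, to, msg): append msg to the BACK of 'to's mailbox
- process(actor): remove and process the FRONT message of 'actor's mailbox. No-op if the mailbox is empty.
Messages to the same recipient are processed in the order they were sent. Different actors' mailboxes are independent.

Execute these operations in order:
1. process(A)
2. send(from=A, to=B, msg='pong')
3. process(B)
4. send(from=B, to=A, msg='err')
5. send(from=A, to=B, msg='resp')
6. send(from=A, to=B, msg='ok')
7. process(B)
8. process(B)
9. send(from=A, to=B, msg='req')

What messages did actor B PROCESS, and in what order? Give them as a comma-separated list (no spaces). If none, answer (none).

Answer: pong,resp,ok

Derivation:
After 1 (process(A)): A:[] B:[]
After 2 (send(from=A, to=B, msg='pong')): A:[] B:[pong]
After 3 (process(B)): A:[] B:[]
After 4 (send(from=B, to=A, msg='err')): A:[err] B:[]
After 5 (send(from=A, to=B, msg='resp')): A:[err] B:[resp]
After 6 (send(from=A, to=B, msg='ok')): A:[err] B:[resp,ok]
After 7 (process(B)): A:[err] B:[ok]
After 8 (process(B)): A:[err] B:[]
After 9 (send(from=A, to=B, msg='req')): A:[err] B:[req]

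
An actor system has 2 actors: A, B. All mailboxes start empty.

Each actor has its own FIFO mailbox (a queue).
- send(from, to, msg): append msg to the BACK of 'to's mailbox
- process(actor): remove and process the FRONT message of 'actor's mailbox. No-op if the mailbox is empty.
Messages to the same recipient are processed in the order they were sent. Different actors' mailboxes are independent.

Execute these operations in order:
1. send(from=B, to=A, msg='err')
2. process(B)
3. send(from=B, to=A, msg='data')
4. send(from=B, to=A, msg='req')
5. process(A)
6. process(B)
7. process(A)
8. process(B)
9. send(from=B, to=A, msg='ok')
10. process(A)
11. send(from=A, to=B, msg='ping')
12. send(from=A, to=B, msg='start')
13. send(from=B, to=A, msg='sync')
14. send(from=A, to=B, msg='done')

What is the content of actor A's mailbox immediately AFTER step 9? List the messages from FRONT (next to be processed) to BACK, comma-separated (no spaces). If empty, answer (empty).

After 1 (send(from=B, to=A, msg='err')): A:[err] B:[]
After 2 (process(B)): A:[err] B:[]
After 3 (send(from=B, to=A, msg='data')): A:[err,data] B:[]
After 4 (send(from=B, to=A, msg='req')): A:[err,data,req] B:[]
After 5 (process(A)): A:[data,req] B:[]
After 6 (process(B)): A:[data,req] B:[]
After 7 (process(A)): A:[req] B:[]
After 8 (process(B)): A:[req] B:[]
After 9 (send(from=B, to=A, msg='ok')): A:[req,ok] B:[]

req,ok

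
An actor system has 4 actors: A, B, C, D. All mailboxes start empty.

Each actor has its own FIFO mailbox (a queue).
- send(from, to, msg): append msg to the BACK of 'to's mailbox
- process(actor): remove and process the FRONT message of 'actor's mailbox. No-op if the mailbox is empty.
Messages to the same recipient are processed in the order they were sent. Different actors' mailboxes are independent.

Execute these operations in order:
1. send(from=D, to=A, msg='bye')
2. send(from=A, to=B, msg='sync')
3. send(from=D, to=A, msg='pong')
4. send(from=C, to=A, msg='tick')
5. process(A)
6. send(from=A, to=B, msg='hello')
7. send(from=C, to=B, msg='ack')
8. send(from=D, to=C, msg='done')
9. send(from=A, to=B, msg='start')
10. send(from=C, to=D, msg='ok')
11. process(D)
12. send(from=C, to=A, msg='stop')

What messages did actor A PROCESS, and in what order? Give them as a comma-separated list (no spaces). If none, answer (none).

After 1 (send(from=D, to=A, msg='bye')): A:[bye] B:[] C:[] D:[]
After 2 (send(from=A, to=B, msg='sync')): A:[bye] B:[sync] C:[] D:[]
After 3 (send(from=D, to=A, msg='pong')): A:[bye,pong] B:[sync] C:[] D:[]
After 4 (send(from=C, to=A, msg='tick')): A:[bye,pong,tick] B:[sync] C:[] D:[]
After 5 (process(A)): A:[pong,tick] B:[sync] C:[] D:[]
After 6 (send(from=A, to=B, msg='hello')): A:[pong,tick] B:[sync,hello] C:[] D:[]
After 7 (send(from=C, to=B, msg='ack')): A:[pong,tick] B:[sync,hello,ack] C:[] D:[]
After 8 (send(from=D, to=C, msg='done')): A:[pong,tick] B:[sync,hello,ack] C:[done] D:[]
After 9 (send(from=A, to=B, msg='start')): A:[pong,tick] B:[sync,hello,ack,start] C:[done] D:[]
After 10 (send(from=C, to=D, msg='ok')): A:[pong,tick] B:[sync,hello,ack,start] C:[done] D:[ok]
After 11 (process(D)): A:[pong,tick] B:[sync,hello,ack,start] C:[done] D:[]
After 12 (send(from=C, to=A, msg='stop')): A:[pong,tick,stop] B:[sync,hello,ack,start] C:[done] D:[]

Answer: bye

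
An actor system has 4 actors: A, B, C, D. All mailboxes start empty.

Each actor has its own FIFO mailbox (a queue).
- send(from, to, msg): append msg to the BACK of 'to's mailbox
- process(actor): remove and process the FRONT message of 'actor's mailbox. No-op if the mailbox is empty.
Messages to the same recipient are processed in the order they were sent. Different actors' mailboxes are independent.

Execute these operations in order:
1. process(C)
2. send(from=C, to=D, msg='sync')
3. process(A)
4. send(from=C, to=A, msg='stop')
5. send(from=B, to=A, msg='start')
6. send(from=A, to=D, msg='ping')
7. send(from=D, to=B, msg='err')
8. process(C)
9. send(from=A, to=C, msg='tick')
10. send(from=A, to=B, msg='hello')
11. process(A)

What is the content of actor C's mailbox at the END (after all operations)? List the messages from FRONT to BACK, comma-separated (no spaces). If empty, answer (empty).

Answer: tick

Derivation:
After 1 (process(C)): A:[] B:[] C:[] D:[]
After 2 (send(from=C, to=D, msg='sync')): A:[] B:[] C:[] D:[sync]
After 3 (process(A)): A:[] B:[] C:[] D:[sync]
After 4 (send(from=C, to=A, msg='stop')): A:[stop] B:[] C:[] D:[sync]
After 5 (send(from=B, to=A, msg='start')): A:[stop,start] B:[] C:[] D:[sync]
After 6 (send(from=A, to=D, msg='ping')): A:[stop,start] B:[] C:[] D:[sync,ping]
After 7 (send(from=D, to=B, msg='err')): A:[stop,start] B:[err] C:[] D:[sync,ping]
After 8 (process(C)): A:[stop,start] B:[err] C:[] D:[sync,ping]
After 9 (send(from=A, to=C, msg='tick')): A:[stop,start] B:[err] C:[tick] D:[sync,ping]
After 10 (send(from=A, to=B, msg='hello')): A:[stop,start] B:[err,hello] C:[tick] D:[sync,ping]
After 11 (process(A)): A:[start] B:[err,hello] C:[tick] D:[sync,ping]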